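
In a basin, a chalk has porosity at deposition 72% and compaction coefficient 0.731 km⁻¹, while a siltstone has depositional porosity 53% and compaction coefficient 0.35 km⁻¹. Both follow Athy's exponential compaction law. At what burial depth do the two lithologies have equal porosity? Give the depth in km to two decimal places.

0.80 km

Set φ₀ₐ e^(−cₐz) = φ₀ᵦ e^(−cᵦz) ⇒ ln(φ₀ₐ/φ₀ᵦ) = (cₐ − cᵦ)·z
z = ln(0.72/0.53) / (0.731 − 0.35) = 0.3064 / 0.381 = 0.804 km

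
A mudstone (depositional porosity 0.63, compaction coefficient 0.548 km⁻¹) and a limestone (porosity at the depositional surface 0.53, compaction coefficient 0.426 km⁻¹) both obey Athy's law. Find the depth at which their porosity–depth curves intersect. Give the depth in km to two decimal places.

1.42 km

Set n₀ₐ e^(−βₐd) = n₀ᵦ e^(−βᵦd) ⇒ ln(n₀ₐ/n₀ᵦ) = (βₐ − βᵦ)·d
d = ln(0.63/0.53) / (0.548 − 0.426) = 0.1728 / 0.122 = 1.417 km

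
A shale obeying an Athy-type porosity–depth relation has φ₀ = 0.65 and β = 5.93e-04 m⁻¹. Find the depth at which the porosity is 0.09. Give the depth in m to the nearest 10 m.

3330 m

Working in km (1 km = 1000 m; β in km⁻¹ = β in m⁻¹ × 1000):
Invert Athy's law: d = ln(φ₀/φ) / β
d = ln(0.65/0.09) / 0.593 = ln(7.222) / 0.593 = 1.9772 / 0.593 = 3.334 km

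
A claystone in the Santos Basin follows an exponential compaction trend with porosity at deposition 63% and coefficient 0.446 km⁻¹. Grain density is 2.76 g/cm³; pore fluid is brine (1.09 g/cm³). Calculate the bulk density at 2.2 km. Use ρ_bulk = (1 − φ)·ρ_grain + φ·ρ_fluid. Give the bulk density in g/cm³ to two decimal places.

Porosity at depth: φ = 0.63·exp(−0.446×2.2) = 0.63×0.3749 = 0.2362
Bulk density: ρ_b = (1−φ)ρ_g + φ·ρ_f = 0.7638×2.76 + 0.2362×1.09
       = 2.108 + 0.257 = 2.366 g/cm³

2.37 g/cm³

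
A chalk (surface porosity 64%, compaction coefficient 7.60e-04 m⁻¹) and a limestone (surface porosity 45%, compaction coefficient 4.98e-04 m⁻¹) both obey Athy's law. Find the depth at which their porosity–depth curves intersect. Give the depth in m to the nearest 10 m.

1340 m

Working in km (1 km = 1000 m; k in km⁻¹ = k in m⁻¹ × 1000):
Set phi₀ₐ e^(−kₐd) = phi₀ᵦ e^(−kᵦd) ⇒ ln(phi₀ₐ/phi₀ᵦ) = (kₐ − kᵦ)·d
d = ln(0.64/0.45) / (0.76 − 0.498) = 0.3522 / 0.262 = 1.344 km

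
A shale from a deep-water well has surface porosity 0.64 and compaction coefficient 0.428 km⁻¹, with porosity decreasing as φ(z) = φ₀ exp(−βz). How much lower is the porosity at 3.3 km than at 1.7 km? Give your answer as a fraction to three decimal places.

0.153

φ(1.7) = 0.64·e^(−0.428×1.7) = 0.3092
φ(3.3) = 0.64·e^(−0.428×3.3) = 0.1559
Δφ = 0.3092 − 0.1559 = 0.1533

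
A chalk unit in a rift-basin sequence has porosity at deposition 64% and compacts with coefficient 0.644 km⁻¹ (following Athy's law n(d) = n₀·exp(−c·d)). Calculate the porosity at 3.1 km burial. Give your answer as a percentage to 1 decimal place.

8.7%

n = n₀·exp(−c·d) = 0.64 × exp(−0.644 × 3.1) = 0.64 × exp(−1.996)
  = 0.64 × 0.1358 = 0.0869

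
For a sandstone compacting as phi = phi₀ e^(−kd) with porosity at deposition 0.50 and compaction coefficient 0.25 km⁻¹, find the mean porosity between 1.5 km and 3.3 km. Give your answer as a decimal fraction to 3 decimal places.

0.277

⟨phi⟩ = (1/(d₂−d₁)) ∫ phi₀ e^(−kd) dd = phi₀·(e^(−k·d₁) − e^(−k·d₂)) / (k·(d₂−d₁))
e^(−0.25×1.5) = 0.6873; e^(−0.25×3.3) = 0.4382
⟨phi⟩ = 0.5 × (0.6873 − 0.4382) / (0.25 × 1.8) = 0.5 × 0.5535 = 0.2767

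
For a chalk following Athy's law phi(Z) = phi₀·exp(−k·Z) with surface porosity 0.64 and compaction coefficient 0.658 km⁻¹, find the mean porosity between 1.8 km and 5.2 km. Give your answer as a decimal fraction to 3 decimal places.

⟨phi⟩ = (1/(Z₂−Z₁)) ∫ phi₀ e^(−kZ) dZ = phi₀·(e^(−k·Z₁) − e^(−k·Z₂)) / (k·(Z₂−Z₁))
e^(−0.658×1.8) = 0.3059; e^(−0.658×5.2) = 0.0327
⟨phi⟩ = 0.64 × (0.3059 − 0.0327) / (0.658 × 3.4) = 0.64 × 0.1221 = 0.0782

0.078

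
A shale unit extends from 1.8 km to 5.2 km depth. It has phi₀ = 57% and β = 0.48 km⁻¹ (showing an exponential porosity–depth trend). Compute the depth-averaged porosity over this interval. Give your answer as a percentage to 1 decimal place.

⟨phi⟩ = (1/(z₂−z₁)) ∫ phi₀ e^(−βz) dz = phi₀·(e^(−β·z₁) − e^(−β·z₂)) / (β·(z₂−z₁))
e^(−0.48×1.8) = 0.4215; e^(−0.48×5.2) = 0.0824
⟨phi⟩ = 0.57 × (0.4215 − 0.0824) / (0.48 × 3.4) = 0.57 × 0.2078 = 0.1184

11.8%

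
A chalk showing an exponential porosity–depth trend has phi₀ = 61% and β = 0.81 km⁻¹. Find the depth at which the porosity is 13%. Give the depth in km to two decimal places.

Invert Athy's law: Z = ln(phi₀/phi) / β
Z = ln(0.61/0.13) / 0.81 = ln(4.692) / 0.81 = 1.5459 / 0.81 = 1.909 km

1.91 km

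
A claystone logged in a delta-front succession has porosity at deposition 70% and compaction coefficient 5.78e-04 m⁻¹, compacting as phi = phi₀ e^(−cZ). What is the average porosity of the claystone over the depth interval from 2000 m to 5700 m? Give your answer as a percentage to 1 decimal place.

Working in km (1 km = 1000 m; c in km⁻¹ = c in m⁻¹ × 1000):
⟨phi⟩ = (1/(Z₂−Z₁)) ∫ phi₀ e^(−cZ) dZ = phi₀·(e^(−c·Z₁) − e^(−c·Z₂)) / (c·(Z₂−Z₁))
e^(−0.578×2) = 0.3147; e^(−0.578×5.7) = 0.0371
⟨phi⟩ = 0.7 × (0.3147 − 0.0371) / (0.578 × 3.7) = 0.7 × 0.1298 = 0.0909

9.1%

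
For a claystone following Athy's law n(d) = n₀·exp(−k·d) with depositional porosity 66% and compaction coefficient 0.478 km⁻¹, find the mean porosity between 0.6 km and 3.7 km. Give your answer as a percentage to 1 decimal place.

25.8%

⟨n⟩ = (1/(d₂−d₁)) ∫ n₀ e^(−kd) dd = n₀·(e^(−k·d₁) − e^(−k·d₂)) / (k·(d₂−d₁))
e^(−0.478×0.6) = 0.7507; e^(−0.478×3.7) = 0.1706
⟨n⟩ = 0.66 × (0.7507 − 0.1706) / (0.478 × 3.1) = 0.66 × 0.3915 = 0.2584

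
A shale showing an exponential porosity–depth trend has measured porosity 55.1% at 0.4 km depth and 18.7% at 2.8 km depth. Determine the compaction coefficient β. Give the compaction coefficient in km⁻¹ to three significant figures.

Athy: phi(d) = phi₀ e^(−βd) ⇒ phi₁/phi₂ = e^{β(d₂−d₁)} ⇒ β = ln(phi₁/phi₂)/(d₂−d₁)
β = ln(0.551/0.187) / (2.8 − 0.4) = ln(2.947) / 2.4 = 1.0806 / 2.4 = 0.4503 km⁻¹

0.450 km⁻¹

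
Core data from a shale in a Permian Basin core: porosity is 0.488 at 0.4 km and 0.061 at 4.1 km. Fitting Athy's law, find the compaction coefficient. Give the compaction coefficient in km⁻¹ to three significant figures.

Athy: n(Z) = n₀ e^(−kZ) ⇒ n₁/n₂ = e^{k(Z₂−Z₁)} ⇒ k = ln(n₁/n₂)/(Z₂−Z₁)
k = ln(0.488/0.061) / (4.1 − 0.4) = ln(8) / 3.7 = 2.0794 / 3.7 = 0.562 km⁻¹

0.562 km⁻¹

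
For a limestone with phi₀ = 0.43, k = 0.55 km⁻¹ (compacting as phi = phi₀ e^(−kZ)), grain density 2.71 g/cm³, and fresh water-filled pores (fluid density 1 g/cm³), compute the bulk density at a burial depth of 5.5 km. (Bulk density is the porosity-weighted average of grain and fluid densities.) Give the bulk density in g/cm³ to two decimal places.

Porosity at depth: phi = 0.43·exp(−0.55×5.5) = 0.43×0.0486 = 0.0209
Bulk density: ρ_b = (1−phi)ρ_g + phi·ρ_f = 0.9791×2.71 + 0.0209×1
       = 2.653 + 0.021 = 2.674 g/cm³

2.67 g/cm³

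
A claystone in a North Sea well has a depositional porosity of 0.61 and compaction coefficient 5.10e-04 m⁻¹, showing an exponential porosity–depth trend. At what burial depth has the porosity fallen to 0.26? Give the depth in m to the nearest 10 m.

1670 m

Working in km (1 km = 1000 m; c in km⁻¹ = c in m⁻¹ × 1000):
Invert Athy's law: z = ln(phi₀/phi) / c
z = ln(0.61/0.26) / 0.51 = ln(2.346) / 0.51 = 0.8528 / 0.51 = 1.672 km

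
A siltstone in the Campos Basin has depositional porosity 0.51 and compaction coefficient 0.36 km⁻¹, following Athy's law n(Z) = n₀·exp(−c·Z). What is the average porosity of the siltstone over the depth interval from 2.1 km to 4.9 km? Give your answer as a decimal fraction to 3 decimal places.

⟨n⟩ = (1/(Z₂−Z₁)) ∫ n₀ e^(−cZ) dZ = n₀·(e^(−c·Z₁) − e^(−c·Z₂)) / (c·(Z₂−Z₁))
e^(−0.36×2.1) = 0.4695; e^(−0.36×4.9) = 0.1714
⟨n⟩ = 0.51 × (0.4695 − 0.1714) / (0.36 × 2.8) = 0.51 × 0.2958 = 0.1509

0.151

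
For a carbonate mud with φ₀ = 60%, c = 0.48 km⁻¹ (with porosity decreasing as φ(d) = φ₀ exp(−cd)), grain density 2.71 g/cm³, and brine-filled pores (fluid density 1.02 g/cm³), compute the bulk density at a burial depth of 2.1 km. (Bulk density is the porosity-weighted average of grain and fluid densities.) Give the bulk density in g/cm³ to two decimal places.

Porosity at depth: φ = 0.6·exp(−0.48×2.1) = 0.6×0.3649 = 0.2190
Bulk density: ρ_b = (1−φ)ρ_g + φ·ρ_f = 0.7810×2.71 + 0.2190×1.02
       = 2.117 + 0.223 = 2.340 g/cm³

2.34 g/cm³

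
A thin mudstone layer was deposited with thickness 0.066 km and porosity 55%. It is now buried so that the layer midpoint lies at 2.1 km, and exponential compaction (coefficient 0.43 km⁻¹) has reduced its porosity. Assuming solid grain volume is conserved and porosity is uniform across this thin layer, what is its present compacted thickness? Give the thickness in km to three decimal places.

0.038 km

Porosity at 2.1 km: n = 0.55·exp(−0.43×2.1) = 0.2229
Solid-volume conservation: h(1−n) = h₀(1−n₀) ⇒ h = h₀·(1−n₀)/(1−n)
h = 0.066 × (1 − 0.55)/(1 − 0.2229) = 0.066 × 0.5791 = 0.0382 km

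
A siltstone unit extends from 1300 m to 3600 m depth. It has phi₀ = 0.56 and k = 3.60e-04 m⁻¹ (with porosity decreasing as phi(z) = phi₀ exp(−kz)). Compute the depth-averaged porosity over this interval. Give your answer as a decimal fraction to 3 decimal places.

Working in km (1 km = 1000 m; k in km⁻¹ = k in m⁻¹ × 1000):
⟨phi⟩ = (1/(z₂−z₁)) ∫ phi₀ e^(−kz) dz = phi₀·(e^(−k·z₁) − e^(−k·z₂)) / (k·(z₂−z₁))
e^(−0.36×1.3) = 0.6263; e^(−0.36×3.6) = 0.2736
⟨phi⟩ = 0.56 × (0.6263 − 0.2736) / (0.36 × 2.3) = 0.56 × 0.4259 = 0.2385

0.238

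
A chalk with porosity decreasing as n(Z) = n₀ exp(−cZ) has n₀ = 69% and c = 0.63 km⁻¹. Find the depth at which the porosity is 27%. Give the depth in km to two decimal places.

1.49 km

Invert Athy's law: Z = ln(n₀/n) / c
Z = ln(0.69/0.27) / 0.63 = ln(2.556) / 0.63 = 0.9383 / 0.63 = 1.489 km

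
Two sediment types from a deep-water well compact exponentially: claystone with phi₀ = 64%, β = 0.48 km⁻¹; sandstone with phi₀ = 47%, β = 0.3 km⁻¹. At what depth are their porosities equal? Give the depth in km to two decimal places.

1.72 km

Set phi₀ₐ e^(−βₐz) = phi₀ᵦ e^(−βᵦz) ⇒ ln(phi₀ₐ/phi₀ᵦ) = (βₐ − βᵦ)·z
z = ln(0.64/0.47) / (0.48 − 0.3) = 0.3087 / 0.18 = 1.715 km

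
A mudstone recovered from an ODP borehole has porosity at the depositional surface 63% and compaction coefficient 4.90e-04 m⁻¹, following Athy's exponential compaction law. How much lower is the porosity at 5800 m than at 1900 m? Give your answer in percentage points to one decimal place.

21.2 percentage points

Working in km (1 km = 1000 m; c in km⁻¹ = c in m⁻¹ × 1000):
φ(1.9) = 0.63·e^(−0.49×1.9) = 0.2483
φ(5.8) = 0.63·e^(−0.49×5.8) = 0.0367
Δφ = 0.2483 − 0.0367 = 0.2116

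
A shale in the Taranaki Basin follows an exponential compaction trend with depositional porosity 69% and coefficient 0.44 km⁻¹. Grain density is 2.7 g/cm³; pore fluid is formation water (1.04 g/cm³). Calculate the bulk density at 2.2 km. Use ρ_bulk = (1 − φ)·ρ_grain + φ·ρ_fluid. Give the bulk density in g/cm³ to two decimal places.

Porosity at depth: phi = 0.69·exp(−0.44×2.2) = 0.69×0.3798 = 0.2621
Bulk density: ρ_b = (1−phi)ρ_g + phi·ρ_f = 0.7379×2.7 + 0.2621×1.04
       = 1.992 + 0.273 = 2.265 g/cm³

2.26 g/cm³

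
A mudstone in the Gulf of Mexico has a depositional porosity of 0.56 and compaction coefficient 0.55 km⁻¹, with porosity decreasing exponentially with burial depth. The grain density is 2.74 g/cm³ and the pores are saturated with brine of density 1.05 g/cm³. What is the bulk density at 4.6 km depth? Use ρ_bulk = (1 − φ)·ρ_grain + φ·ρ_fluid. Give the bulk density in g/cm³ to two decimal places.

Porosity at depth: φ = 0.56·exp(−0.55×4.6) = 0.56×0.0797 = 0.0446
Bulk density: ρ_b = (1−φ)ρ_g + φ·ρ_f = 0.9554×2.74 + 0.0446×1.05
       = 2.618 + 0.047 = 2.665 g/cm³

2.66 g/cm³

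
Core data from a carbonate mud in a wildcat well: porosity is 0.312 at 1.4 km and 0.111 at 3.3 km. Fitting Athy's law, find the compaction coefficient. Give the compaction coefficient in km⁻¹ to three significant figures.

Athy: n(d) = n₀ e^(−kd) ⇒ n₁/n₂ = e^{k(d₂−d₁)} ⇒ k = ln(n₁/n₂)/(d₂−d₁)
k = ln(0.312/0.111) / (3.3 − 1.4) = ln(2.811) / 1.9 = 1.0335 / 1.9 = 0.5439 km⁻¹

0.544 km⁻¹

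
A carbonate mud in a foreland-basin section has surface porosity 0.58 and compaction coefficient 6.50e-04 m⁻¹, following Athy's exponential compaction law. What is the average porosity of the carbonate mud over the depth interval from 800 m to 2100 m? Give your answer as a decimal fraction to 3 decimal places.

Working in km (1 km = 1000 m; β in km⁻¹ = β in m⁻¹ × 1000):
⟨n⟩ = (1/(Z₂−Z₁)) ∫ n₀ e^(−βZ) dZ = n₀·(e^(−β·Z₁) − e^(−β·Z₂)) / (β·(Z₂−Z₁))
e^(−0.65×0.8) = 0.5945; e^(−0.65×2.1) = 0.2554
⟨n⟩ = 0.58 × (0.5945 − 0.2554) / (0.65 × 1.3) = 0.58 × 0.4013 = 0.2328

0.233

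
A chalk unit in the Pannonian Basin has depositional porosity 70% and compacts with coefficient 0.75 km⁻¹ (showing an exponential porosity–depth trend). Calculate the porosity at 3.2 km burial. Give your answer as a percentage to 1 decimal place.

phi = phi₀·exp(−k·z) = 0.7 × exp(−0.75 × 3.2) = 0.7 × exp(−2.4)
  = 0.7 × 0.0907 = 0.0635

6.4%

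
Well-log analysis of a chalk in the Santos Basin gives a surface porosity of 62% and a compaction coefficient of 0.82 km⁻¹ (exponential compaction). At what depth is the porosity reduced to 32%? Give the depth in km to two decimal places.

0.81 km

Invert Athy's law: Z = ln(n₀/n) / c
Z = ln(0.62/0.32) / 0.82 = ln(1.938) / 0.82 = 0.6614 / 0.82 = 0.807 km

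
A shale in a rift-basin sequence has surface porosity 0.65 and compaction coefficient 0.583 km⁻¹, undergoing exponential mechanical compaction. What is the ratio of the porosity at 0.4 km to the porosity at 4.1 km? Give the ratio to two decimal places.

8.65

n(Z₁)/n(Z₂) = e^(−β·Z₁)/e^(−β·Z₂) = e^{β(Z₂−Z₁)}
= exp(0.583 × 3.7) = exp(2.157) = 8.6460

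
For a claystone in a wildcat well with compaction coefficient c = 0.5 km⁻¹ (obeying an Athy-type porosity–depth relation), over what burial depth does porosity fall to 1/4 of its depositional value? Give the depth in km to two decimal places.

2.77 km

φ/φ₀ = 1/4 ⇒ exp(−c·Z) = 1/4 ⇒ Z = ln(4) / c
Z = 1.3863 / 0.5 = 2.773 km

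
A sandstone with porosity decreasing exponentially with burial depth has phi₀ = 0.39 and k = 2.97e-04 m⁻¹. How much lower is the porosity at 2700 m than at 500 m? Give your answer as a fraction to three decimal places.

Working in km (1 km = 1000 m; k in km⁻¹ = k in m⁻¹ × 1000):
phi(0.5) = 0.39·e^(−0.297×0.5) = 0.3362
phi(2.7) = 0.39·e^(−0.297×2.7) = 0.1749
Δphi = 0.3362 − 0.1749 = 0.1613

0.161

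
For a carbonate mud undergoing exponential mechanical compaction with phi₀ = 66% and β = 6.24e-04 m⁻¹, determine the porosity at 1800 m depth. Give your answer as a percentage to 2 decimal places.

21.47%

Working in km (1 km = 1000 m; β in km⁻¹ = β in m⁻¹ × 1000):
phi = phi₀·exp(−β·z) = 0.66 × exp(−0.624 × 1.8) = 0.66 × exp(−1.123)
  = 0.66 × 0.3252 = 0.2147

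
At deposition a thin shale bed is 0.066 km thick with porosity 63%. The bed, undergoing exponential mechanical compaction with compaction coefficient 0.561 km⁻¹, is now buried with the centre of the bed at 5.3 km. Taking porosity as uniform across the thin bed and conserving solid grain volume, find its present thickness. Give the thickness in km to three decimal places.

Porosity at 5.3 km: n = 0.63·exp(−0.561×5.3) = 0.0322
Solid-volume conservation: h(1−n) = h₀(1−n₀) ⇒ h = h₀·(1−n₀)/(1−n)
h = 0.066 × (1 − 0.63)/(1 − 0.0322) = 0.066 × 0.3823 = 0.0252 km

0.025 km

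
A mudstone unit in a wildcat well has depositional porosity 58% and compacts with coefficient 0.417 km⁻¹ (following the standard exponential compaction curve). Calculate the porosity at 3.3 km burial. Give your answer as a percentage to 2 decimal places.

φ = φ₀·exp(−k·z) = 0.58 × exp(−0.417 × 3.3) = 0.58 × exp(−1.376)
  = 0.58 × 0.2526 = 0.1465

14.65%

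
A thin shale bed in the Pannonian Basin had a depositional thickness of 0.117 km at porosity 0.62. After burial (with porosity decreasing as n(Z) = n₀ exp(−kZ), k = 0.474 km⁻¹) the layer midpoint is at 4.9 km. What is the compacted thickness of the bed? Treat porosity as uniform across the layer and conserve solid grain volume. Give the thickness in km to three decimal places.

Porosity at 4.9 km: n = 0.62·exp(−0.474×4.9) = 0.0608
Solid-volume conservation: h(1−n) = h₀(1−n₀) ⇒ h = h₀·(1−n₀)/(1−n)
h = 0.117 × (1 − 0.62)/(1 − 0.0608) = 0.117 × 0.4046 = 0.0473 km

0.047 km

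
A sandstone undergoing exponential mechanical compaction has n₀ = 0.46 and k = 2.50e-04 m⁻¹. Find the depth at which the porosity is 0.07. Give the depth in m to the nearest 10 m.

7530 m

Working in km (1 km = 1000 m; k in km⁻¹ = k in m⁻¹ × 1000):
Invert Athy's law: d = ln(n₀/n) / k
d = ln(0.46/0.07) / 0.25 = ln(6.571) / 0.25 = 1.8827 / 0.25 = 7.531 km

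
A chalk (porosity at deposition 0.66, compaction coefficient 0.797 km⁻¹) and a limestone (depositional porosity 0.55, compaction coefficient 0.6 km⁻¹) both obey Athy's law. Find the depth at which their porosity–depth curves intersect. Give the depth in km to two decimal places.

0.93 km

Set φ₀ₐ e^(−kₐz) = φ₀ᵦ e^(−kᵦz) ⇒ ln(φ₀ₐ/φ₀ᵦ) = (kₐ − kᵦ)·z
z = ln(0.66/0.55) / (0.797 − 0.6) = 0.1823 / 0.197 = 0.925 km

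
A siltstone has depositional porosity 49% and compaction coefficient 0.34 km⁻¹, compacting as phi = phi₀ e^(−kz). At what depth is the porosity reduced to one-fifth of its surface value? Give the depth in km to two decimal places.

4.73 km

phi/phi₀ = 1/5 ⇒ exp(−k·z) = 1/5 ⇒ z = ln(5) / k
z = 1.6094 / 0.34 = 4.734 km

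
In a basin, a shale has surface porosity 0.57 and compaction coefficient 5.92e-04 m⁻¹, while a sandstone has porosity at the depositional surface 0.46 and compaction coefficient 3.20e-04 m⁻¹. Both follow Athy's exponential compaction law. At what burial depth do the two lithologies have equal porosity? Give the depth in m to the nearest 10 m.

Working in km (1 km = 1000 m; c in km⁻¹ = c in m⁻¹ × 1000):
Set phi₀ₐ e^(−cₐd) = phi₀ᵦ e^(−cᵦd) ⇒ ln(phi₀ₐ/phi₀ᵦ) = (cₐ − cᵦ)·d
d = ln(0.57/0.46) / (0.592 − 0.32) = 0.2144 / 0.272 = 0.788 km

790 m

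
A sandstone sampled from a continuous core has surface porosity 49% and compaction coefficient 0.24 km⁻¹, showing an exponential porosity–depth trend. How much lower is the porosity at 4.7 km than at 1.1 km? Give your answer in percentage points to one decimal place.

φ(1.1) = 0.49·e^(−0.24×1.1) = 0.3763
φ(4.7) = 0.49·e^(−0.24×4.7) = 0.1586
Δφ = 0.3763 − 0.1586 = 0.2177

21.8 percentage points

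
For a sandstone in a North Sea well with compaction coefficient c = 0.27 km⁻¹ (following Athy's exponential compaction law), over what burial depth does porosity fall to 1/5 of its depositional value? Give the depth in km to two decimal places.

5.96 km

n/n₀ = 1/5 ⇒ exp(−c·z) = 1/5 ⇒ z = ln(5) / c
z = 1.6094 / 0.27 = 5.961 km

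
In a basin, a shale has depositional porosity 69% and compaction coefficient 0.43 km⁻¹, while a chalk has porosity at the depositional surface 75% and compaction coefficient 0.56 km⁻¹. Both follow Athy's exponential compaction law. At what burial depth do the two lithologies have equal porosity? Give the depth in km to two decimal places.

0.64 km

Set φ₀ₐ e^(−βₐz) = φ₀ᵦ e^(−βᵦz) ⇒ ln(φ₀ₐ/φ₀ᵦ) = (βₐ − βᵦ)·z
z = ln(0.69/0.75) / (0.43 − 0.56) = -0.0834 / -0.13 = 0.641 km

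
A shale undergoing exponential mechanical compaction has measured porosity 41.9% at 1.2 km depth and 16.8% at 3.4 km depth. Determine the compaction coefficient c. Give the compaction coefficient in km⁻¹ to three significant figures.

0.415 km⁻¹

Athy: n(d) = n₀ e^(−cd) ⇒ n₁/n₂ = e^{c(d₂−d₁)} ⇒ c = ln(n₁/n₂)/(d₂−d₁)
c = ln(0.419/0.168) / (3.4 − 1.2) = ln(2.494) / 2.2 = 0.9139 / 2.2 = 0.4154 km⁻¹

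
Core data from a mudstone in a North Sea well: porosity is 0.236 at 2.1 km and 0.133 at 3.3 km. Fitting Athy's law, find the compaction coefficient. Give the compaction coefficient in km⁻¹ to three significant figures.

0.478 km⁻¹

Athy: φ(Z) = φ₀ e^(−βZ) ⇒ φ₁/φ₂ = e^{β(Z₂−Z₁)} ⇒ β = ln(φ₁/φ₂)/(Z₂−Z₁)
β = ln(0.236/0.133) / (3.3 − 2.1) = ln(1.774) / 1.2 = 0.5735 / 1.2 = 0.4779 km⁻¹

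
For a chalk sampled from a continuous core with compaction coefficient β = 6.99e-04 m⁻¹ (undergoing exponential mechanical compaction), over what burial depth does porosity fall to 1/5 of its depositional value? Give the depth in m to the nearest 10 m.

Working in km (1 km = 1000 m; β in km⁻¹ = β in m⁻¹ × 1000):
φ/φ₀ = 1/5 ⇒ exp(−β·d) = 1/5 ⇒ d = ln(5) / β
d = 1.6094 / 0.699 = 2.302 km

2300 m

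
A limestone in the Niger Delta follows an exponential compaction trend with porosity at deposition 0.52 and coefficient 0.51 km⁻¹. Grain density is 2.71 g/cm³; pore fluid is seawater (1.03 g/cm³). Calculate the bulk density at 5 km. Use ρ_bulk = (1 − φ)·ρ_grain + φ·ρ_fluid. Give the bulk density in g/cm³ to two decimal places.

Porosity at depth: phi = 0.52·exp(−0.51×5) = 0.52×0.0781 = 0.0406
Bulk density: ρ_b = (1−phi)ρ_g + phi·ρ_f = 0.9594×2.71 + 0.0406×1.03
       = 2.600 + 0.042 = 2.642 g/cm³

2.64 g/cm³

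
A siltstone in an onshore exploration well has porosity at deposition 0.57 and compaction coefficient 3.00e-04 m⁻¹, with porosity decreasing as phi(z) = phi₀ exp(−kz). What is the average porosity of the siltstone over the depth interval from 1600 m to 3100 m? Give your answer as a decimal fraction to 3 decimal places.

0.284

Working in km (1 km = 1000 m; k in km⁻¹ = k in m⁻¹ × 1000):
⟨phi⟩ = (1/(z₂−z₁)) ∫ phi₀ e^(−kz) dz = phi₀·(e^(−k·z₁) − e^(−k·z₂)) / (k·(z₂−z₁))
e^(−0.3×1.6) = 0.6188; e^(−0.3×3.1) = 0.3946
⟨phi⟩ = 0.57 × (0.6188 − 0.3946) / (0.3 × 1.5) = 0.57 × 0.4983 = 0.2840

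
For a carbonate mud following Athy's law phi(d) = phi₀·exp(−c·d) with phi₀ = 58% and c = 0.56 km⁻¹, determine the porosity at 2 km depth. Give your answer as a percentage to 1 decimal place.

phi = phi₀·exp(−c·d) = 0.58 × exp(−0.56 × 2) = 0.58 × exp(−1.12)
  = 0.58 × 0.3263 = 0.1892

18.9%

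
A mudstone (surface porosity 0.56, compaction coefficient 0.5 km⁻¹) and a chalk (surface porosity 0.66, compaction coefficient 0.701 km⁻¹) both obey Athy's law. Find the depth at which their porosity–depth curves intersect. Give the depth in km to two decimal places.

Set phi₀ₐ e^(−kₐd) = phi₀ᵦ e^(−kᵦd) ⇒ ln(phi₀ₐ/phi₀ᵦ) = (kₐ − kᵦ)·d
d = ln(0.56/0.66) / (0.5 − 0.701) = -0.1643 / -0.201 = 0.817 km

0.82 km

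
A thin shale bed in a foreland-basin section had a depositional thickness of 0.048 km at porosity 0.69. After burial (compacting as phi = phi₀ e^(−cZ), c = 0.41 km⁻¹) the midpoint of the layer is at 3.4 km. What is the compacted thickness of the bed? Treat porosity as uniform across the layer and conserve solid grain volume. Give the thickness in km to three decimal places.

Porosity at 3.4 km: phi = 0.69·exp(−0.41×3.4) = 0.1712
Solid-volume conservation: h(1−phi) = h₀(1−phi₀) ⇒ h = h₀·(1−phi₀)/(1−phi)
h = 0.048 × (1 − 0.69)/(1 − 0.1712) = 0.048 × 0.3740 = 0.0180 km

0.018 km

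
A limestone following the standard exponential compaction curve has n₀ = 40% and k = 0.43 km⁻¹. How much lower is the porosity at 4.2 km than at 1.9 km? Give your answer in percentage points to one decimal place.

n(1.9) = 0.4·e^(−0.43×1.9) = 0.1767
n(4.2) = 0.4·e^(−0.43×4.2) = 0.0657
Δn = 0.1767 − 0.0657 = 0.1110

11.1 percentage points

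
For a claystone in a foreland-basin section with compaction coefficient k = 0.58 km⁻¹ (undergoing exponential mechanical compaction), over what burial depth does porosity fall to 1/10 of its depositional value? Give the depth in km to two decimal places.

φ/φ₀ = 1/10 ⇒ exp(−k·z) = 1/10 ⇒ z = ln(10) / k
z = 2.3026 / 0.58 = 3.970 km

3.97 km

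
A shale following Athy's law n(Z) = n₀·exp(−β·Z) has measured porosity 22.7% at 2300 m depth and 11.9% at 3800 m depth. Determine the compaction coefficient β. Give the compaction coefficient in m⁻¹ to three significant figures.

0.000431 m⁻¹

Working in km (1 km = 1000 m; β in km⁻¹ = β in m⁻¹ × 1000):
Athy: n(Z) = n₀ e^(−βZ) ⇒ n₁/n₂ = e^{β(Z₂−Z₁)} ⇒ β = ln(n₁/n₂)/(Z₂−Z₁)
β = ln(0.227/0.119) / (3.8 − 2.3) = ln(1.908) / 1.5 = 0.6458 / 1.5 = 0.4306 km⁻¹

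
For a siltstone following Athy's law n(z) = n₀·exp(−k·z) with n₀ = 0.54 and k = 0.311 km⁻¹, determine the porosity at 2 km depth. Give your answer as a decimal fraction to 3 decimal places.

0.290

n = n₀·exp(−k·z) = 0.54 × exp(−0.311 × 2) = 0.54 × exp(−0.622)
  = 0.54 × 0.5369 = 0.2899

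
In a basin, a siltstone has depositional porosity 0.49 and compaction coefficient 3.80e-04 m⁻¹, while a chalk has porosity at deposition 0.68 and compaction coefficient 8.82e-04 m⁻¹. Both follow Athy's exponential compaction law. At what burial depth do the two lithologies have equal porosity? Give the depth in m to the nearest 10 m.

650 m

Working in km (1 km = 1000 m; β in km⁻¹ = β in m⁻¹ × 1000):
Set φ₀ₐ e^(−βₐZ) = φ₀ᵦ e^(−βᵦZ) ⇒ ln(φ₀ₐ/φ₀ᵦ) = (βₐ − βᵦ)·Z
Z = ln(0.49/0.68) / (0.38 − 0.882) = -0.3277 / -0.502 = 0.653 km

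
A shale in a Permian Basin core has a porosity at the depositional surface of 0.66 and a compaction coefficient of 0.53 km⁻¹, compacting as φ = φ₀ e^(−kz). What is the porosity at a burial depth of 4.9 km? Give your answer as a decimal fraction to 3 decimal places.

0.049

φ = φ₀·exp(−k·z) = 0.66 × exp(−0.53 × 4.9) = 0.66 × exp(−2.597)
  = 0.66 × 0.0745 = 0.0492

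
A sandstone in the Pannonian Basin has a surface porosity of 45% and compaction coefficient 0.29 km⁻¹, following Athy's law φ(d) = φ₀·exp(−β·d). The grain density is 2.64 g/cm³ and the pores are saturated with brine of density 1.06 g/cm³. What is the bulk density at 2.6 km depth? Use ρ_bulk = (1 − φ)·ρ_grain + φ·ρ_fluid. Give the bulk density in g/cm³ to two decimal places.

Porosity at depth: φ = 0.45·exp(−0.29×2.6) = 0.45×0.4705 = 0.2117
Bulk density: ρ_b = (1−φ)ρ_g + φ·ρ_f = 0.7883×2.64 + 0.2117×1.06
       = 2.081 + 0.224 = 2.305 g/cm³

2.31 g/cm³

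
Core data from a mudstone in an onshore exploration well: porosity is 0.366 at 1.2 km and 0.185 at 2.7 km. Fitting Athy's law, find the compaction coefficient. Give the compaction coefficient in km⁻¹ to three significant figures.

Athy: n(d) = n₀ e^(−cd) ⇒ n₁/n₂ = e^{c(d₂−d₁)} ⇒ c = ln(n₁/n₂)/(d₂−d₁)
c = ln(0.366/0.185) / (2.7 − 1.2) = ln(1.978) / 1.5 = 0.6823 / 1.5 = 0.4549 km⁻¹

0.455 km⁻¹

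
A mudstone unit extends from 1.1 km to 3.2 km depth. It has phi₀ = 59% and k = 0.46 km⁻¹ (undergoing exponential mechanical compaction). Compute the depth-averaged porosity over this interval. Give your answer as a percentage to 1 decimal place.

22.8%

⟨phi⟩ = (1/(z₂−z₁)) ∫ phi₀ e^(−kz) dz = phi₀·(e^(−k·z₁) − e^(−k·z₂)) / (k·(z₂−z₁))
e^(−0.46×1.1) = 0.6029; e^(−0.46×3.2) = 0.2295
⟨phi⟩ = 0.59 × (0.6029 − 0.2295) / (0.46 × 2.1) = 0.59 × 0.3866 = 0.2281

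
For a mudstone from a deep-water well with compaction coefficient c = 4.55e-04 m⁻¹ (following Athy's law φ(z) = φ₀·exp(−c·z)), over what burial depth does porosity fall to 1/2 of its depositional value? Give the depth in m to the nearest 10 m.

Working in km (1 km = 1000 m; c in km⁻¹ = c in m⁻¹ × 1000):
φ/φ₀ = 1/2 ⇒ exp(−c·z) = 1/2 ⇒ z = ln(2) / c
z = 0.6931 / 0.455 = 1.523 km

1520 m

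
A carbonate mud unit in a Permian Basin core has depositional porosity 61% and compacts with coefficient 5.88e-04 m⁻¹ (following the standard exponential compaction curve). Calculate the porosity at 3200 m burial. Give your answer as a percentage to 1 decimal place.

Working in km (1 km = 1000 m; c in km⁻¹ = c in m⁻¹ × 1000):
φ = φ₀·exp(−c·z) = 0.61 × exp(−0.588 × 3.2) = 0.61 × exp(−1.882)
  = 0.61 × 0.1523 = 0.0929

9.3%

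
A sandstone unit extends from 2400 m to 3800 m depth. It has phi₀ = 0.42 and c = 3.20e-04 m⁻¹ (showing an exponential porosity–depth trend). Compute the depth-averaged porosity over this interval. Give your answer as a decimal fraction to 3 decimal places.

0.157

Working in km (1 km = 1000 m; c in km⁻¹ = c in m⁻¹ × 1000):
⟨phi⟩ = (1/(Z₂−Z₁)) ∫ phi₀ e^(−cZ) dZ = phi₀·(e^(−c·Z₁) − e^(−c·Z₂)) / (c·(Z₂−Z₁))
e^(−0.32×2.4) = 0.4639; e^(−0.32×3.8) = 0.2964
⟨phi⟩ = 0.42 × (0.4639 − 0.2964) / (0.32 × 1.4) = 0.42 × 0.3739 = 0.1571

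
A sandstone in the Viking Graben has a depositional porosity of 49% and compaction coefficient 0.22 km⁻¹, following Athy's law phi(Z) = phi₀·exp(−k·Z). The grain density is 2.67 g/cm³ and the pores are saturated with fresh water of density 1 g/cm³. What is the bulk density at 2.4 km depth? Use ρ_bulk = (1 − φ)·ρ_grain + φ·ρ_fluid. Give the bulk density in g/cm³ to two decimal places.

2.19 g/cm³

Porosity at depth: phi = 0.49·exp(−0.22×2.4) = 0.49×0.5898 = 0.2890
Bulk density: ρ_b = (1−phi)ρ_g + phi·ρ_f = 0.7110×2.67 + 0.2890×1
       = 1.898 + 0.289 = 2.187 g/cm³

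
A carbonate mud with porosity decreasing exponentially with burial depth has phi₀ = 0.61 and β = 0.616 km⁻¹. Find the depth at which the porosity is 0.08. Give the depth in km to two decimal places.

3.30 km

Invert Athy's law: d = ln(phi₀/phi) / β
d = ln(0.61/0.08) / 0.616 = ln(7.625) / 0.616 = 2.0314 / 0.616 = 3.298 km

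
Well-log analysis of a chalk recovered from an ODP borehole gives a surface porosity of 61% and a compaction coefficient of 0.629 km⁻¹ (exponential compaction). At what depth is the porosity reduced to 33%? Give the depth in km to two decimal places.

Invert Athy's law: z = ln(phi₀/phi) / c
z = ln(0.61/0.33) / 0.629 = ln(1.848) / 0.629 = 0.6144 / 0.629 = 0.977 km

0.98 km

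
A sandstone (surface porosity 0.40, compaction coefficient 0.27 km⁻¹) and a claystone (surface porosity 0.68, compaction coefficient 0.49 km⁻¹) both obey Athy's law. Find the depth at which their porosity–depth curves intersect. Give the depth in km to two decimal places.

Set phi₀ₐ e^(−βₐZ) = phi₀ᵦ e^(−βᵦZ) ⇒ ln(phi₀ₐ/phi₀ᵦ) = (βₐ − βᵦ)·Z
Z = ln(0.4/0.68) / (0.27 − 0.49) = -0.5306 / -0.22 = 2.412 km

2.41 km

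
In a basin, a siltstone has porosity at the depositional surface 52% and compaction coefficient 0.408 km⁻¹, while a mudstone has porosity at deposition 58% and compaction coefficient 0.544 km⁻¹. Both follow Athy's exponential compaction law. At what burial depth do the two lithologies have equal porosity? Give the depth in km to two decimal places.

0.80 km

Set n₀ₐ e^(−cₐz) = n₀ᵦ e^(−cᵦz) ⇒ ln(n₀ₐ/n₀ᵦ) = (cₐ − cᵦ)·z
z = ln(0.52/0.58) / (0.408 − 0.544) = -0.1092 / -0.136 = 0.803 km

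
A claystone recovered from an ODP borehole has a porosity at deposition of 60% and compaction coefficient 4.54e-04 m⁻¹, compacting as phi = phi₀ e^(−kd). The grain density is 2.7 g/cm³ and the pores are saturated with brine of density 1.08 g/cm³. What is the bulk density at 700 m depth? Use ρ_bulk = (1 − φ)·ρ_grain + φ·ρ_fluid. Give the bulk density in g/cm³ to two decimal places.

1.99 g/cm³

Working in km (1 km = 1000 m; k in km⁻¹ = k in m⁻¹ × 1000):
Porosity at depth: phi = 0.6·exp(−0.454×0.7) = 0.6×0.7277 = 0.4366
Bulk density: ρ_b = (1−phi)ρ_g + phi·ρ_f = 0.5634×2.7 + 0.4366×1.08
       = 1.521 + 0.472 = 1.993 g/cm³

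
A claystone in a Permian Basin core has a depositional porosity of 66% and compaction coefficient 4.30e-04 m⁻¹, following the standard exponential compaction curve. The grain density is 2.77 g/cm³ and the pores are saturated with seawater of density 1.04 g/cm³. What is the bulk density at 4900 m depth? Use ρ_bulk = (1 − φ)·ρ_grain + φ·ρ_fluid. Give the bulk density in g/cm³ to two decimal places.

2.63 g/cm³

Working in km (1 km = 1000 m; β in km⁻¹ = β in m⁻¹ × 1000):
Porosity at depth: phi = 0.66·exp(−0.43×4.9) = 0.66×0.1216 = 0.0803
Bulk density: ρ_b = (1−phi)ρ_g + phi·ρ_f = 0.9197×2.77 + 0.0803×1.04
       = 2.548 + 0.083 = 2.631 g/cm³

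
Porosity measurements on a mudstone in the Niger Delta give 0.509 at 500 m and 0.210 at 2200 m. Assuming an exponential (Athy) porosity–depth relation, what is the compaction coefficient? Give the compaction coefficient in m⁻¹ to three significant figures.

0.000521 m⁻¹

Working in km (1 km = 1000 m; c in km⁻¹ = c in m⁻¹ × 1000):
Athy: n(z) = n₀ e^(−cz) ⇒ n₁/n₂ = e^{c(z₂−z₁)} ⇒ c = ln(n₁/n₂)/(z₂−z₁)
c = ln(0.509/0.21) / (2.2 − 0.5) = ln(2.424) / 1.7 = 0.8853 / 1.7 = 0.5208 km⁻¹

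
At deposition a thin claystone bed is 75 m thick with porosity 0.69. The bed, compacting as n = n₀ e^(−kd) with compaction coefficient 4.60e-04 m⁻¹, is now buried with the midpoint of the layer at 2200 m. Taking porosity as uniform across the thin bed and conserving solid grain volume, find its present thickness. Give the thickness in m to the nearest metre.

31 m

Working in km (1 km = 1000 m; k in km⁻¹ = k in m⁻¹ × 1000):
Porosity at 2.2 km: n = 0.69·exp(−0.46×2.2) = 0.2508
Solid-volume conservation: h(1−n) = h₀(1−n₀) ⇒ h = h₀·(1−n₀)/(1−n)
h = 0.075 × (1 − 0.69)/(1 − 0.2508) = 0.075 × 0.4138 = 0.0310 km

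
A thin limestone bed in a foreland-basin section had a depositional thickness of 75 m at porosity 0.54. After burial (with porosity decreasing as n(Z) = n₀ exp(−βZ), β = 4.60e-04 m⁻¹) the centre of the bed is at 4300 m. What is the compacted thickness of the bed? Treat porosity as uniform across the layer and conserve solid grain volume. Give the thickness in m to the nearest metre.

Working in km (1 km = 1000 m; β in km⁻¹ = β in m⁻¹ × 1000):
Porosity at 4.3 km: n = 0.54·exp(−0.46×4.3) = 0.0747
Solid-volume conservation: h(1−n) = h₀(1−n₀) ⇒ h = h₀·(1−n₀)/(1−n)
h = 0.075 × (1 − 0.54)/(1 − 0.0747) = 0.075 × 0.4971 = 0.0373 km

37 m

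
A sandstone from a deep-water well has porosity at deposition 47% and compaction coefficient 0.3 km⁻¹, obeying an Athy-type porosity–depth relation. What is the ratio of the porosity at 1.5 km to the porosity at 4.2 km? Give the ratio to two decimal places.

2.25

φ(z₁)/φ(z₂) = e^(−β·z₁)/e^(−β·z₂) = e^{β(z₂−z₁)}
= exp(0.3 × 2.7) = exp(0.81) = 2.2479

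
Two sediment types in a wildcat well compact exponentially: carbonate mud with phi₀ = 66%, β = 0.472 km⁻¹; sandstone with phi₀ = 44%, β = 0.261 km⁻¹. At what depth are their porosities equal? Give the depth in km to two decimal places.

Set phi₀ₐ e^(−βₐz) = phi₀ᵦ e^(−βᵦz) ⇒ ln(phi₀ₐ/phi₀ᵦ) = (βₐ − βᵦ)·z
z = ln(0.66/0.44) / (0.472 − 0.261) = 0.4055 / 0.211 = 1.922 km

1.92 km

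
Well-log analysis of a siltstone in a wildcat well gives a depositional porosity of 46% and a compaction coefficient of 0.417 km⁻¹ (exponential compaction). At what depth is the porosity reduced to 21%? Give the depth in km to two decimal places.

1.88 km

Invert Athy's law: z = ln(n₀/n) / c
z = ln(0.46/0.21) / 0.417 = ln(2.19) / 0.417 = 0.7841 / 0.417 = 1.880 km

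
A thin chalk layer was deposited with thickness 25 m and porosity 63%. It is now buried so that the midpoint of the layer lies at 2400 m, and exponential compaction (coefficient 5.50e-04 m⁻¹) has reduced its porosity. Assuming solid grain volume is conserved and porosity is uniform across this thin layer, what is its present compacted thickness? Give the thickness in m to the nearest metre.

11 m

Working in km (1 km = 1000 m; β in km⁻¹ = β in m⁻¹ × 1000):
Porosity at 2.4 km: phi = 0.63·exp(−0.55×2.4) = 0.1683
Solid-volume conservation: h(1−phi) = h₀(1−phi₀) ⇒ h = h₀·(1−phi₀)/(1−phi)
h = 0.025 × (1 − 0.63)/(1 − 0.1683) = 0.025 × 0.4449 = 0.0111 km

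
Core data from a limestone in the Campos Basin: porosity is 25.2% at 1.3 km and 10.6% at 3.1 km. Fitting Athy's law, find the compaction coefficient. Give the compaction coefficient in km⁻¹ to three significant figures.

0.481 km⁻¹

Athy: phi(Z) = phi₀ e^(−kZ) ⇒ phi₁/phi₂ = e^{k(Z₂−Z₁)} ⇒ k = ln(phi₁/phi₂)/(Z₂−Z₁)
k = ln(0.252/0.106) / (3.1 − 1.3) = ln(2.377) / 1.8 = 0.8660 / 1.8 = 0.4811 km⁻¹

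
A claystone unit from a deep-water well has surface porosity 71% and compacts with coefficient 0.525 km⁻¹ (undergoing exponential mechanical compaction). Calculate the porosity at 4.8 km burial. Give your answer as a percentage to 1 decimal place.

5.7%

φ = φ₀·exp(−k·z) = 0.71 × exp(−0.525 × 4.8) = 0.71 × exp(−2.52)
  = 0.71 × 0.0805 = 0.0571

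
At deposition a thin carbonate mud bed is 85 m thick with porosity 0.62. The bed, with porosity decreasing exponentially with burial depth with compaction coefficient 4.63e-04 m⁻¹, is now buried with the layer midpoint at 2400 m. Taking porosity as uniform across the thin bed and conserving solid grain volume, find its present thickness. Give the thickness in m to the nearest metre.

Working in km (1 km = 1000 m; β in km⁻¹ = β in m⁻¹ × 1000):
Porosity at 2.4 km: n = 0.62·exp(−0.463×2.4) = 0.2041
Solid-volume conservation: h(1−n) = h₀(1−n₀) ⇒ h = h₀·(1−n₀)/(1−n)
h = 0.085 × (1 − 0.62)/(1 − 0.2041) = 0.085 × 0.4774 = 0.0406 km

41 m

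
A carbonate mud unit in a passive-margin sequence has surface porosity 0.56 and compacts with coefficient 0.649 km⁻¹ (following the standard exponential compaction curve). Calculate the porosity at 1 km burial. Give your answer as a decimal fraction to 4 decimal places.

0.2926

φ = φ₀·exp(−β·d) = 0.56 × exp(−0.649 × 1) = 0.56 × exp(−0.649)
  = 0.56 × 0.5226 = 0.2926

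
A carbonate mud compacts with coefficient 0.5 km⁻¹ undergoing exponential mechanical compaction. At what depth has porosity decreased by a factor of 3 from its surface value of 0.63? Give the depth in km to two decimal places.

φ/φ₀ = 1/3 ⇒ exp(−k·z) = 1/3 ⇒ z = ln(3) / k
z = 1.0986 / 0.5 = 2.197 km

2.20 km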